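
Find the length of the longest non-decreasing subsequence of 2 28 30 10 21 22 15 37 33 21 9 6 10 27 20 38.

6

Let dp[i] be the longest non-decreasing subsequence ending at position i. Then dp = [1, 2, 3, 2, 3, 4, 3, 5, 5, 4, 2, 2, 3, 5, 4, 6].
The maximum is 6; one witness is 2, 10, 21, 22, 37, 38 at positions 1,4,5,6,8,16.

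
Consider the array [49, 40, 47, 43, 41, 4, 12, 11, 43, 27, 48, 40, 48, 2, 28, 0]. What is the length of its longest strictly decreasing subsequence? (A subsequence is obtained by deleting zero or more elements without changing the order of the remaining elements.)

8

Let dp[i] be the longest decreasing subsequence ending at position i. Then dp = [1, 2, 2, 3, 4, 5, 5, 6, 3, 5, 2, 5, 2, 7, 6, 8].
The maximum is 8; one witness is 49, 47, 43, 41, 12, 11, 2, 0 at positions 1,3,4,5,7,8,14,16.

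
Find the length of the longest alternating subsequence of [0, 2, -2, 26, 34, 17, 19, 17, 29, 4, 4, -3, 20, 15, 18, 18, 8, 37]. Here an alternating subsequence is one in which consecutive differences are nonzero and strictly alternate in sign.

A longest alternating subsequence is 0, 2, -2, 26, 17, 19, 17, 29, 4, 20, 15, 18, 8, 37 (positions 1,2,3,4,6,7,8,9,10,13,14,15,17,18); its 13 consecutive differences strictly alternate in sign, and length 14 is optimal.

14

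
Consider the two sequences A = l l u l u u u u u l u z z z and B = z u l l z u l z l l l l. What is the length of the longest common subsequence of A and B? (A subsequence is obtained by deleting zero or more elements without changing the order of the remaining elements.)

5

A longest common subsequence is llull (length 5); the LCS DP confirms no longer common subsequence exists.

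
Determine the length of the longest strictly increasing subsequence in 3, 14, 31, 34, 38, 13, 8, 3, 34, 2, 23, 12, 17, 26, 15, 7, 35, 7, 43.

One longest increasing subsequence is 3, 8, 12, 17, 26, 35, 43 (positions 1,7,12,13,14,17,19), of length 7; no longer one exists.

7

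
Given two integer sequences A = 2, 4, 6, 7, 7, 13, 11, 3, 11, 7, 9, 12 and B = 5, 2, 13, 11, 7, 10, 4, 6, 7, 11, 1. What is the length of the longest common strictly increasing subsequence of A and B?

5

For each value that appears in both, track the longest common increasing run ending there.
The best achievable length is 5; one witness is 2, 4, 6, 7, 11 (A-positions 1,2,3,4,7, B-positions 2,7,8,9,10).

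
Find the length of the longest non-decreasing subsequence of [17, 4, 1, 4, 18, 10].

One longest non-decreasing subsequence is 4, 4, 18 (positions 2,4,5), of length 3; no longer one exists.

3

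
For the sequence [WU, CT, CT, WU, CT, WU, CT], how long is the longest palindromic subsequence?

Using dp[i][j] = 2 + dp[i+1][j−1] if the ends match, else max(dp[i+1][j], dp[i][j−1]):
dp[1][7] = 5. A witness is CT WU CT WU CT at positions 2,4,5,6,7.

5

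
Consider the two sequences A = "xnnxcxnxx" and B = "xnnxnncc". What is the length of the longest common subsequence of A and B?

Backtracking the LCS table gives one alignment: x (A1,B1) → n (A2,B2) → n (A3,B3) → x (A4,B4) → c (A5,B8).
So the longest common subsequence has length 5.

5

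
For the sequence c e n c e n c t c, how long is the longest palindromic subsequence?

5

One longest palindromic subsequence is ccncc (positions 1,4,6,7,9); it reads the same forward and backward, and the interval DP gives dp[1][9] = 5.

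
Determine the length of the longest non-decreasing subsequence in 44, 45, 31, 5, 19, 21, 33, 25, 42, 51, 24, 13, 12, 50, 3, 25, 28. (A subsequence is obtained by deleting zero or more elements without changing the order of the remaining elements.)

Let dp[i] be the longest non-decreasing subsequence ending at position i. Then dp = [1, 2, 1, 1, 2, 3, 4, 4, 5, 6, 4, 2, 2, 6, 1, 5, 6].
The maximum is 6; one witness is 5, 19, 21, 33, 42, 51 at positions 4,5,6,7,9,10.

6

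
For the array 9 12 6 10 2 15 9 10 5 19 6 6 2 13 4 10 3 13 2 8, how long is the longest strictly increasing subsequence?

Let dp[i] be the longest increasing subsequence ending at position i. Then dp = [1, 2, 1, 2, 1, 3, 2, 3, 2, 4, 3, 3, 1, 4, 2, 4, 2, 5, 1, 4].
The maximum is 5; one witness is 2, 5, 6, 10, 13 at positions 5,9,11,16,18.

5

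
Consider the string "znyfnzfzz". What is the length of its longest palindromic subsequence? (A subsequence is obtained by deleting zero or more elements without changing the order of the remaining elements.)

One longest palindromic subsequence is zzfzz (positions 1,6,7,8,9); it reads the same forward and backward, and the interval DP gives dp[1][9] = 5.

5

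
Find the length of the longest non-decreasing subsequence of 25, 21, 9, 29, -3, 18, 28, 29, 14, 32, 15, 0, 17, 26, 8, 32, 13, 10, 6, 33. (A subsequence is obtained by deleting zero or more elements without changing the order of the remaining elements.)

7

Let dp[i] be the longest non-decreasing subsequence ending at position i. Then dp = [1, 1, 1, 2, 1, 2, 3, 4, 2, 5, 3, 2, 4, 5, 3, 6, 4, 4, 3, 7].
The maximum is 7; one witness is 9, 18, 28, 29, 32, 32, 33 at positions 3,6,7,8,10,16,20.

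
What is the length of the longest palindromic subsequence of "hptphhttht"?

6

One longest palindromic subsequence is thttht (positions 3,5,7,8,9,10); it reads the same forward and backward, and the interval DP gives dp[1][10] = 6.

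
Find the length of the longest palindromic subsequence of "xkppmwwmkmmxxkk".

One longest palindromic subsequence is xkmwwmkx (positions 1,2,5,6,7,8,9,13); it reads the same forward and backward, and the interval DP gives dp[1][15] = 8.

8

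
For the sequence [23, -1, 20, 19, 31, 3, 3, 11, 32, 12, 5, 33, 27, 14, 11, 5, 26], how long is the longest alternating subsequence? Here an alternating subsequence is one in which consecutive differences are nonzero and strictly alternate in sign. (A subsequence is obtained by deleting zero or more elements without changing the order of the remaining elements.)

Track the best alternating length ending on an up-step vs a down-step at each position: up/down = 1/1, 1/2, 3/2, 3/4, 5/1, 3/6, 3/6, 7/6, 7/1, 7/8, 7/8, 9/1, 9/10, 9/10, 9/10, 7/10, 11/10.
The maximum over both is 11; one such subsequence is 23, -1, 20, 19, 31, 3, 32, 12, 33, 14, 26.

11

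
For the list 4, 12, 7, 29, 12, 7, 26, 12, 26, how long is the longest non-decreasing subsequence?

Let dp[i] be the longest non-decreasing subsequence ending at position i. Then dp = [1, 2, 2, 3, 3, 3, 4, 4, 5].
The maximum is 5; one witness is 4, 12, 12, 26, 26 at positions 1,2,5,7,9.

5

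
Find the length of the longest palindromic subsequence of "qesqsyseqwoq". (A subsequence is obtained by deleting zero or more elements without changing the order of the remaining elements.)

One longest palindromic subsequence is qqsysqq (positions 1,4,5,6,7,9,12); it reads the same forward and backward, and the interval DP gives dp[1][12] = 7.

7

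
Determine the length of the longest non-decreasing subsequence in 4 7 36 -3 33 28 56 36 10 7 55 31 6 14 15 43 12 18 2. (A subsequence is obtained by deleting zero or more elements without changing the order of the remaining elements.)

Scanning left to right, the best length ending at each element is: 4→1, 7→2, 36→3, -3→1, 33→3, 28→3, 56→4, 36→4, 10→3, 7→3, 55→5, 31→4, 6→2, 14→4, 15→5, 43→6, 12→4, 18→6, 2→2.
So the longest non-decreasing subsequence has length 6, e.g. 4, 7, 10, 14, 15, 43.

6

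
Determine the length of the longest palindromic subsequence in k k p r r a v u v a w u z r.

7

Using dp[i][j] = 2 + dp[i+1][j−1] if the ends match, else max(dp[i+1][j], dp[i][j−1]):
dp[1][14] = 7. A witness is ravuvar at positions 4,6,7,8,9,10,14.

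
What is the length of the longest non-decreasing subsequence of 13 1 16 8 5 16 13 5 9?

4

Let dp[i] be the longest non-decreasing subsequence ending at position i. Then dp = [1, 1, 2, 2, 2, 3, 3, 3, 4].
The maximum is 4; one witness is 1, 5, 5, 9 at positions 2,5,8,9.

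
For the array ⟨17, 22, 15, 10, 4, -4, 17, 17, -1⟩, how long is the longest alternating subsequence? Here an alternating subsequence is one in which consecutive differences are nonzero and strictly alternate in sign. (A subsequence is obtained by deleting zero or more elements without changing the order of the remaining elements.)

5

Track the best alternating length ending on an up-step vs a down-step at each position: up/down = 1/1, 2/1, 1/3, 1/3, 1/3, 1/3, 4/3, 4/3, 4/5.
The maximum over both is 5; one such subsequence is 17, 22, 15, 17, -1.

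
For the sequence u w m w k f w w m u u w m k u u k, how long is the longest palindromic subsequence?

Using dp[i][j] = 2 + dp[i+1][j−1] if the ends match, else max(dp[i+1][j], dp[i][j−1]):
dp[1][17] = 9. A witness is uwmwwwmwu at positions 1,2,3,4,7,8,9,12,16.

9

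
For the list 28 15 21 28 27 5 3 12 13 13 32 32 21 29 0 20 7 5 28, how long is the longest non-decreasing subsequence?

6

Scanning left to right, the best length ending at each element is: 28→1, 15→1, 21→2, 28→3, 27→3, 5→1, 3→1, 12→2, 13→3, 13→4, 32→5, 32→6, 21→5, 29→6, 0→1, 20→5, 7→2, 5→2, 28→6.
So the longest non-decreasing subsequence has length 6, e.g. 5, 12, 13, 13, 32, 32.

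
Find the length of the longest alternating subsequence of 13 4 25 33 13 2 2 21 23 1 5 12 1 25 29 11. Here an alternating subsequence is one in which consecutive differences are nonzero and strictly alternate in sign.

10

Track the best alternating length ending on an up-step vs a down-step at each position: up/down = 1/1, 1/2, 3/1, 3/1, 3/4, 1/4, 1/4, 5/4, 5/4, 1/6, 7/6, 7/6, 1/8, 9/4, 9/4, 9/10.
The maximum over both is 10; one such subsequence is 13, 4, 25, 13, 21, 1, 5, 1, 25, 11.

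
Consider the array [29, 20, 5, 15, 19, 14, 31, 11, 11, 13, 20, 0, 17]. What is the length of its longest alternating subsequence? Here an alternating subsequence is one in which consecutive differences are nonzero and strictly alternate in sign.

9

Track the best alternating length ending on an up-step vs a down-step at each position: up/down = 1/1, 1/2, 1/2, 3/2, 3/2, 3/4, 5/1, 3/6, 3/6, 7/6, 7/6, 1/8, 9/8.
The maximum over both is 9; one such subsequence is 29, 5, 15, 14, 31, 11, 13, 0, 17.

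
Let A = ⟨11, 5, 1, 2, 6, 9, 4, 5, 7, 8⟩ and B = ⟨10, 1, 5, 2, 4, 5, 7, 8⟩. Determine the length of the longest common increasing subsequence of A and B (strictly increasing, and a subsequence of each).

6

A longest common strictly increasing subsequence is 1, 2, 4, 5, 7, 8 (length 6); it appears in order in both A and B, and no longer such subsequence exists.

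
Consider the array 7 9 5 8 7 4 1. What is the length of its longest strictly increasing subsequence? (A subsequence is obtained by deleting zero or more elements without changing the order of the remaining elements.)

Scanning left to right, the best length ending at each element is: 7→1, 9→2, 5→1, 8→2, 7→2, 4→1, 1→1.
So the longest increasing subsequence has length 2, e.g. 7, 9.

2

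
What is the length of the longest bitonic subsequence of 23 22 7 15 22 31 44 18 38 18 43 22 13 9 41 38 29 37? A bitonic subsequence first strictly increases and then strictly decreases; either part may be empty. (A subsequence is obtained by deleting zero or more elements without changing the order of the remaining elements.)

Let inc[i] be the LIS ending at i and dec[i] the longest strictly decreasing subsequence starting at i. inc = [1, 1, 1, 2, 3, 4, 5, 3, 5, 3, 6, 4, 2, 2, 6, 5, 5, 6], dec = [5, 4, 1, 3, 4, 4, 5, 3, 4, 3, 4, 3, 2, 1, 3, 2, 1, 1].
max_i inc[i]+dec[i]−1 = 9, with one witness 7, 15, 22, 31, 44, 43, 41, 38, 37.

9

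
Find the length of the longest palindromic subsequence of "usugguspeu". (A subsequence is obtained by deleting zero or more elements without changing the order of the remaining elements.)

One longest palindromic subsequence is usuggusu (positions 1,2,3,4,5,6,7,10); it reads the same forward and backward, and the interval DP gives dp[1][10] = 8.

8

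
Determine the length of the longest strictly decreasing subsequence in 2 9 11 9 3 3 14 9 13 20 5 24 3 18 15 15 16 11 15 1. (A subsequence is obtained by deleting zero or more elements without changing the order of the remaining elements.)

One longest decreasing subsequence is 11, 9, 5, 3, 1 (positions 3,4,11,13,20), of length 5; no longer one exists.

5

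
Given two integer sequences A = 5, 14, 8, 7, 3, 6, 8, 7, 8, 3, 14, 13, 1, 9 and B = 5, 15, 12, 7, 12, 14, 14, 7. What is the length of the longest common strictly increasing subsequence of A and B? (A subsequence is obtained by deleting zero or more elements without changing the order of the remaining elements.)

3

For each value that appears in both, track the longest common increasing run ending there.
The best achievable length is 3; one witness is 5, 7, 14 (A-positions 1,4,11, B-positions 1,4,6).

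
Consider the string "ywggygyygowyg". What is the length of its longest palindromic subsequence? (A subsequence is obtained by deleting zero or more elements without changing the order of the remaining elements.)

Using dp[i][j] = 2 + dp[i+1][j−1] if the ends match, else max(dp[i+1][j], dp[i][j−1]):
dp[1][13] = 9. A witness is ywgyyygwy at positions 1,2,4,5,7,8,9,11,12.

9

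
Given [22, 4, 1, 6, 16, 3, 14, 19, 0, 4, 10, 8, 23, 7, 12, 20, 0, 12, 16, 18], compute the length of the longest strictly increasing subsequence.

7

Let dp[i] be the longest increasing subsequence ending at position i. Then dp = [1, 1, 1, 2, 3, 2, 3, 4, 1, 3, 4, 4, 5, 4, 5, 6, 1, 5, 6, 7].
The maximum is 7; one witness is 1, 3, 4, 10, 12, 16, 18 at positions 3,6,10,11,15,19,20.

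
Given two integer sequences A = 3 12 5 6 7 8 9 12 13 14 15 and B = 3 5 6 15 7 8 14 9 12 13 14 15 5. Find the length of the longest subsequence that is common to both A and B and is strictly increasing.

A longest common strictly increasing subsequence is 3, 5, 6, 7, 8, 9, 12, 13, 14, 15 (length 10); it appears in order in both A and B, and no longer such subsequence exists.

10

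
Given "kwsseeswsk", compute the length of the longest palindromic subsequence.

Using dp[i][j] = 2 + dp[i+1][j−1] if the ends match, else max(dp[i+1][j], dp[i][j−1]):
dp[1][10] = 8. A witness is ksseessk at positions 1,3,4,5,6,7,9,10.

8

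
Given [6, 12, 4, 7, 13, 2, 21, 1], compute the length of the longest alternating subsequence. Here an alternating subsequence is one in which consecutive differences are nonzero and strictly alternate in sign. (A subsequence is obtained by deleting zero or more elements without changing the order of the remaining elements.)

Track the best alternating length ending on an up-step vs a down-step at each position: up/down = 1/1, 2/1, 1/3, 4/3, 4/1, 1/5, 6/1, 1/7.
The maximum over both is 7; one such subsequence is 6, 12, 4, 7, 2, 21, 1.

7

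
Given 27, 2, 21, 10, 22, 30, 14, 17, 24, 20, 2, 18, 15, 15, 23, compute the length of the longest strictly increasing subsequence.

Let dp[i] be the longest increasing subsequence ending at position i. Then dp = [1, 1, 2, 2, 3, 4, 3, 4, 5, 5, 1, 5, 4, 4, 6].
The maximum is 6; one witness is 2, 10, 14, 17, 20, 23 at positions 2,4,7,8,10,15.

6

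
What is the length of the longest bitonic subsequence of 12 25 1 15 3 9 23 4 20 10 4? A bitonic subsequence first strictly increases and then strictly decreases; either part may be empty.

7

Let inc[i] be the LIS ending at i and dec[i] the longest strictly decreasing subsequence starting at i. inc = [1, 2, 1, 2, 2, 3, 4, 3, 4, 4, 3], dec = [3, 5, 1, 3, 1, 2, 4, 1, 3, 2, 1].
max_i inc[i]+dec[i]−1 = 7, with one witness 1, 3, 9, 23, 20, 10, 4.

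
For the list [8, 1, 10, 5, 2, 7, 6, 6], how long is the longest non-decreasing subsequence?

Let dp[i] be the longest non-decreasing subsequence ending at position i. Then dp = [1, 1, 2, 2, 2, 3, 3, 4].
The maximum is 4; one witness is 1, 5, 6, 6 at positions 2,4,7,8.

4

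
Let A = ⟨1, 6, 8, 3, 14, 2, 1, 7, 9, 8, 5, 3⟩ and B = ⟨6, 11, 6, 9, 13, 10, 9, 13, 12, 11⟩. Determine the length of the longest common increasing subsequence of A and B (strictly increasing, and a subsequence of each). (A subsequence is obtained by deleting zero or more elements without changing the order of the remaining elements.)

For each value that appears in both, track the longest common increasing run ending there.
The best achievable length is 2; one witness is 6, 9 (A-positions 2,9, B-positions 1,4).

2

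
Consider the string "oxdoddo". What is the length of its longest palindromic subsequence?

5

One longest palindromic subsequence is odddo (positions 1,3,5,6,7); it reads the same forward and backward, and the interval DP gives dp[1][7] = 5.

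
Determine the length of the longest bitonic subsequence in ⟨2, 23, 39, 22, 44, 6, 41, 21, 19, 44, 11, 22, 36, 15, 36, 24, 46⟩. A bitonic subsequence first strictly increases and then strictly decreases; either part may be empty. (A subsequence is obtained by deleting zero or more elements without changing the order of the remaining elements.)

Let inc[i] be the LIS ending at i and dec[i] the longest strictly decreasing subsequence starting at i. inc = [1, 2, 3, 2, 4, 2, 4, 3, 3, 5, 3, 4, 5, 4, 5, 5, 6], dec = [1, 5, 5, 4, 5, 1, 4, 3, 2, 3, 1, 2, 2, 1, 2, 1, 1].
max_i inc[i]+dec[i]−1 = 8, with one witness 2, 23, 39, 44, 41, 21, 19, 15.

8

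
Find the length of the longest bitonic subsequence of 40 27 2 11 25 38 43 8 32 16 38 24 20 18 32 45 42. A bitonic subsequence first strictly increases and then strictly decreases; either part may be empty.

Let inc[i] be the LIS ending at i and dec[i] the longest strictly decreasing subsequence starting at i. inc = [1, 1, 1, 2, 3, 4, 5, 2, 4, 3, 5, 4, 4, 4, 5, 6, 6], dec = [6, 5, 1, 2, 4, 5, 5, 1, 4, 1, 4, 3, 2, 1, 1, 2, 1].
max_i inc[i]+dec[i]−1 = 9, with one witness 2, 11, 25, 38, 43, 38, 24, 20, 18.

9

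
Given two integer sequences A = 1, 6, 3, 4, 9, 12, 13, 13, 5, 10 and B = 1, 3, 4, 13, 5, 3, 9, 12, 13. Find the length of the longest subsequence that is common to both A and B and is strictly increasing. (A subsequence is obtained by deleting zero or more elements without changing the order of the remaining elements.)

For each value that appears in both, track the longest common increasing run ending there.
The best achievable length is 6; one witness is 1, 3, 4, 9, 12, 13 (A-positions 1,3,4,5,6,7, B-positions 1,2,3,7,8,9).

6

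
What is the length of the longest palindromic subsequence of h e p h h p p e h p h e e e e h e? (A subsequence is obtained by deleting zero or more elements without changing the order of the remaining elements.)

One longest palindromic subsequence is hehhpphheh (positions 1,2,4,5,6,7,9,11,15,16); it reads the same forward and backward, and the interval DP gives dp[1][17] = 10.

10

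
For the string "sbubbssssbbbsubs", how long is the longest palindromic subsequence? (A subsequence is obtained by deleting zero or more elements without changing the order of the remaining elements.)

14

One longest palindromic subsequence is sbubbssssbbubs (positions 1,2,3,4,5,6,7,8,9,11,12,14,15,16); it reads the same forward and backward, and the interval DP gives dp[1][16] = 14.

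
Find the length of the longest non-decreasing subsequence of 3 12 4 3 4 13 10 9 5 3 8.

Let dp[i] be the longest non-decreasing subsequence ending at position i. Then dp = [1, 2, 2, 2, 3, 4, 4, 4, 4, 3, 5].
The maximum is 5; one witness is 3, 4, 4, 5, 8 at positions 1,3,5,9,11.

5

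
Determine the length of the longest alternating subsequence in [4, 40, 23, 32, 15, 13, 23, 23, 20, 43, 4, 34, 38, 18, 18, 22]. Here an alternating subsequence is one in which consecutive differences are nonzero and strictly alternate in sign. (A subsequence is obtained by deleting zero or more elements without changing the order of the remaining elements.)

12

Track the best alternating length ending on an up-step vs a down-step at each position: up/down = 1/1, 2/1, 2/3, 4/3, 2/5, 2/5, 6/5, 6/5, 6/7, 8/1, 1/9, 10/9, 10/9, 10/11, 10/11, 12/11.
The maximum over both is 12; one such subsequence is 4, 40, 23, 32, 15, 23, 20, 43, 4, 34, 18, 22.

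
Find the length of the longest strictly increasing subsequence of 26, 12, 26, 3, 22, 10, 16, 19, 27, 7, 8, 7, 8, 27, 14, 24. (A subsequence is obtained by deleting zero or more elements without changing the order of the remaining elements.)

Scanning left to right, the best length ending at each element is: 26→1, 12→1, 26→2, 3→1, 22→2, 10→2, 16→3, 19→4, 27→5, 7→2, 8→3, 7→2, 8→3, 27→5, 14→4, 24→5.
So the longest increasing subsequence has length 5, e.g. 3, 10, 16, 19, 27.

5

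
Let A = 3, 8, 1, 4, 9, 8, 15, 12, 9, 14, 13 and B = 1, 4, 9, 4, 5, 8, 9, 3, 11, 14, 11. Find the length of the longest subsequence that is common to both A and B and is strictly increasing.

For each value that appears in both, track the longest common increasing run ending there.
The best achievable length is 5; one witness is 1, 4, 8, 9, 14 (A-positions 3,4,6,9,10, B-positions 1,2,6,7,10).

5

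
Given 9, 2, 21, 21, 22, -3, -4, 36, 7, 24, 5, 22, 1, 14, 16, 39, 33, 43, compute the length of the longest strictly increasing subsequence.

6

One longest increasing subsequence is 9, 21, 22, 36, 39, 43 (positions 1,3,5,8,16,18), of length 6; no longer one exists.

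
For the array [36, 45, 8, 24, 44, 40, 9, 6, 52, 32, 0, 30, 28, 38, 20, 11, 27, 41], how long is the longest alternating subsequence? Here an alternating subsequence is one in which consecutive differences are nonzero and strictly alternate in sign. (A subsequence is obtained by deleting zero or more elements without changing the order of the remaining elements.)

Track the best alternating length ending on an up-step vs a down-step at each position: up/down = 1/1, 2/1, 1/3, 4/3, 4/3, 4/5, 4/5, 1/5, 6/1, 6/7, 1/7, 8/7, 8/9, 10/7, 8/11, 8/11, 12/11, 12/7.
The maximum over both is 12; one such subsequence is 36, 45, 8, 44, 40, 52, 0, 30, 28, 38, 20, 27.

12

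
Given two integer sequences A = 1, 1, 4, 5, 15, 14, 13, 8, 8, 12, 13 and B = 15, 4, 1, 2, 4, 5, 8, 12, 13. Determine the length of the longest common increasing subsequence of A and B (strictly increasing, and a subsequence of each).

For each value that appears in both, track the longest common increasing run ending there.
The best achievable length is 6; one witness is 1, 4, 5, 8, 12, 13 (A-positions 1,3,4,8,10,11, B-positions 3,5,6,7,8,9).

6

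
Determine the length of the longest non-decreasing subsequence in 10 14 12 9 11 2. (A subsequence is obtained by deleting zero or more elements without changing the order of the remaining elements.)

2

Let dp[i] be the longest non-decreasing subsequence ending at position i. Then dp = [1, 2, 2, 1, 2, 1].
The maximum is 2; one witness is 10, 14 at positions 1,2.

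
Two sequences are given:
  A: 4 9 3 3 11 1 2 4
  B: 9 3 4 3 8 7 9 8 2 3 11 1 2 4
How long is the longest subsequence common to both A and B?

Backtracking the LCS table gives one alignment: 4 (A1,B3) → 9 (A2,B7) → 3 (A4,B10) → 11 (A5,B11) → 1 (A6,B12) → 2 (A7,B13) → 4 (A8,B14).
So the longest common subsequence has length 7.

7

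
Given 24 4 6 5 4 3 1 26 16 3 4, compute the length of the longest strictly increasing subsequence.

Let dp[i] be the longest increasing subsequence ending at position i. Then dp = [1, 1, 2, 2, 1, 1, 1, 3, 3, 2, 3].
The maximum is 3; one witness is 4, 6, 26 at positions 2,3,8.

3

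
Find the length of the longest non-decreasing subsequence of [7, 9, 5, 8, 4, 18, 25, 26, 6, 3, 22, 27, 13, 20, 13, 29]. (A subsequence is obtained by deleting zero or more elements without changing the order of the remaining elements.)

7

Let dp[i] be the longest non-decreasing subsequence ending at position i. Then dp = [1, 2, 1, 2, 1, 3, 4, 5, 2, 1, 4, 6, 3, 4, 4, 7].
The maximum is 7; one witness is 7, 9, 18, 25, 26, 27, 29 at positions 1,2,6,7,8,12,16.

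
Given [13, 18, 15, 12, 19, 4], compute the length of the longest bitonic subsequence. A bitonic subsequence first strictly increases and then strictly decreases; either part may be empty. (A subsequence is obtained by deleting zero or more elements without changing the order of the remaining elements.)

One longest bitonic subsequence is 13, 18, 15, 12, 4 (positions 1,2,3,4,6): it rises to 18 then falls. Length 5 is optimal.

5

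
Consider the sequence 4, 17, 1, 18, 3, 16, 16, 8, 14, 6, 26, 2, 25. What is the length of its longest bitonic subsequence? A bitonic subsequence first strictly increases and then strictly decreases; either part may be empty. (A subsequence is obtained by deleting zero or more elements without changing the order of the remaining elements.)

Let inc[i] be the LIS ending at i and dec[i] the longest strictly decreasing subsequence starting at i. inc = [1, 2, 1, 3, 2, 3, 3, 3, 4, 3, 5, 2, 5], dec = [3, 5, 1, 5, 2, 4, 4, 3, 3, 2, 2, 1, 1].
max_i inc[i]+dec[i]−1 = 7, with one witness 4, 17, 18, 16, 14, 6, 2.

7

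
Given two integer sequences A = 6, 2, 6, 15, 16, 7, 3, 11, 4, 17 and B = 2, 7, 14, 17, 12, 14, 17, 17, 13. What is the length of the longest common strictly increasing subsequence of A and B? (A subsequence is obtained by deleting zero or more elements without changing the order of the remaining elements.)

3

A longest common strictly increasing subsequence is 2, 7, 17 (length 3); it appears in order in both A and B, and no longer such subsequence exists.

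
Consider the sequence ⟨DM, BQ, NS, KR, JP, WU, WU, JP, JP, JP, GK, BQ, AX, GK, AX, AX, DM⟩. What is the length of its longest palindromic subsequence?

Using dp[i][j] = 2 + dp[i+1][j−1] if the ends match, else max(dp[i+1][j], dp[i][j−1]):
dp[1][17] = 8. A witness is DM BQ JP JP JP JP BQ DM at positions 1,2,5,8,9,10,12,17.

8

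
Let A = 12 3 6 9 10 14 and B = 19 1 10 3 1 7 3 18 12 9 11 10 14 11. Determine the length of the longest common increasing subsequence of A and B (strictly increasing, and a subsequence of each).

For each value that appears in both, track the longest common increasing run ending there.
The best achievable length is 4; one witness is 3, 9, 10, 14 (A-positions 2,4,5,6, B-positions 4,10,12,13).

4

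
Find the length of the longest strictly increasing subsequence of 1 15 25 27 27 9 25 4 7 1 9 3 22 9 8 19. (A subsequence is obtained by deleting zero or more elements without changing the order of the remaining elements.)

5

Let dp[i] be the longest increasing subsequence ending at position i. Then dp = [1, 2, 3, 4, 4, 2, 3, 2, 3, 1, 4, 2, 5, 4, 4, 5].
The maximum is 5; one witness is 1, 4, 7, 9, 22 at positions 1,8,9,11,13.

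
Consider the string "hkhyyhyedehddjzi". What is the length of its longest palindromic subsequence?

One longest palindromic subsequence is hhyyhh (positions 1,3,4,5,6,11); it reads the same forward and backward, and the interval DP gives dp[1][16] = 6.

6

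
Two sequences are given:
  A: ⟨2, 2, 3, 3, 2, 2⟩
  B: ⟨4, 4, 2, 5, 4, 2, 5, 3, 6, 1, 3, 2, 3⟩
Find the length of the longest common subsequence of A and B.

A longest common subsequence is 2, 2, 3, 3, 2 (length 5); the LCS DP confirms no longer common subsequence exists.

5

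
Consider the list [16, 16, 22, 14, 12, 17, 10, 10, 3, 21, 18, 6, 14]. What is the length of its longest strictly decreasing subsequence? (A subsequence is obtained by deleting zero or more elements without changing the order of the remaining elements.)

5

One longest decreasing subsequence is 16, 14, 12, 10, 3 (positions 1,4,5,7,9), of length 5; no longer one exists.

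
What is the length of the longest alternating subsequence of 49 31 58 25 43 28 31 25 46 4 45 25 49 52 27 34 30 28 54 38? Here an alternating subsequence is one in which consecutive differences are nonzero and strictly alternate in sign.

A longest alternating subsequence is 49, 31, 58, 25, 43, 28, 31, 25, 46, 4, 45, 25, 49, 27, 34, 30, 54, 38 (positions 1,2,3,4,5,6,7,8,9,10,11,12,13,15,16,17,19,20); its 17 consecutive differences strictly alternate in sign, and length 18 is optimal.

18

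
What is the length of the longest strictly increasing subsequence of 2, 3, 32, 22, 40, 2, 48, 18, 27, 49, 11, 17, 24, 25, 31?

7

Scanning left to right, the best length ending at each element is: 2→1, 3→2, 32→3, 22→3, 40→4, 2→1, 48→5, 18→3, 27→4, 49→6, 11→3, 17→4, 24→5, 25→6, 31→7.
So the longest increasing subsequence has length 7, e.g. 2, 3, 11, 17, 24, 25, 31.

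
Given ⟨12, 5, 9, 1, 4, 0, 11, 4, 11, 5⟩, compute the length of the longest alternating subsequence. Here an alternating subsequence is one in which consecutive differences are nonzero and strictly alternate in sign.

Track the best alternating length ending on an up-step vs a down-step at each position: up/down = 1/1, 1/2, 3/2, 1/4, 5/4, 1/6, 7/2, 7/8, 9/2, 9/10.
The maximum over both is 10; one such subsequence is 12, 5, 9, 1, 4, 0, 11, 4, 11, 5.

10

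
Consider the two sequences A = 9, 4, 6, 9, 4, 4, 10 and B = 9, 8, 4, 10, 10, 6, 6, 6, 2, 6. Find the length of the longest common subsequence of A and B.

3

Backtracking the LCS table gives one alignment: 9 (A1,B1) → 4 (A2,B3) → 6 (A3,B10).
So the longest common subsequence has length 3.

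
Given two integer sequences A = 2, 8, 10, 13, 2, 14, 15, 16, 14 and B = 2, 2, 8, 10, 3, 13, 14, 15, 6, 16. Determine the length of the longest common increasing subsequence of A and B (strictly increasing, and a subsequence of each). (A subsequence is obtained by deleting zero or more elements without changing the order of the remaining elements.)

7

For each value that appears in both, track the longest common increasing run ending there.
The best achievable length is 7; one witness is 2, 8, 10, 13, 14, 15, 16 (A-positions 1,2,3,4,6,7,8, B-positions 1,3,4,6,7,8,10).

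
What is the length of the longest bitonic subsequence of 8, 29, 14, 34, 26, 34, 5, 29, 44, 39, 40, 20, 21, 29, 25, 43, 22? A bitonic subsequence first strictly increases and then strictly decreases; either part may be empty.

9

Let inc[i] be the LIS ending at i and dec[i] the longest strictly decreasing subsequence starting at i. inc = [1, 2, 2, 3, 3, 4, 1, 4, 5, 5, 6, 3, 4, 5, 5, 7, 5], dec = [2, 4, 2, 4, 3, 4, 1, 3, 5, 4, 4, 1, 1, 3, 2, 2, 1].
max_i inc[i]+dec[i]−1 = 9, with one witness 8, 14, 26, 34, 44, 40, 29, 25, 22.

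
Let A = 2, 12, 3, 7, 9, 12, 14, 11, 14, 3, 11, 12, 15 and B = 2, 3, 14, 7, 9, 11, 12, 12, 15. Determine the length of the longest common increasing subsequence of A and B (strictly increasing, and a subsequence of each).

A longest common strictly increasing subsequence is 2, 3, 7, 9, 11, 12, 15 (length 7); it appears in order in both A and B, and no longer such subsequence exists.

7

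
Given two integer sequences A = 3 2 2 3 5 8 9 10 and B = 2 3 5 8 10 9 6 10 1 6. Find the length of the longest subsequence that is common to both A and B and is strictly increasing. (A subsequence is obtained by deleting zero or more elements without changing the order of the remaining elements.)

A longest common strictly increasing subsequence is 2, 3, 5, 8, 9, 10 (length 6); it appears in order in both A and B, and no longer such subsequence exists.

6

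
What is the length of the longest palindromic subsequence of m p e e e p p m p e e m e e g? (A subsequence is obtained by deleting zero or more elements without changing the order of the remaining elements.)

Using dp[i][j] = 2 + dp[i+1][j−1] if the ends match, else max(dp[i+1][j], dp[i][j−1]):
dp[1][15] = 9. A witness is eeepmpeee at positions 3,4,5,7,8,9,11,13,14.

9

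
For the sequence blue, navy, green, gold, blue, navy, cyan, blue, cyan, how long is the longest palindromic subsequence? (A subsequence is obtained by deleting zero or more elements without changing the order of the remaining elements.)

Using dp[i][j] = 2 + dp[i+1][j−1] if the ends match, else max(dp[i+1][j], dp[i][j−1]):
dp[1][9] = 5. A witness is blue navy blue navy blue at positions 1,2,5,6,8.

5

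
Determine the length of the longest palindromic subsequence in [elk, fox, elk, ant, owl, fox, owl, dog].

3

One longest palindromic subsequence is owl fox owl (positions 5,6,7); it reads the same forward and backward, and the interval DP gives dp[1][8] = 3.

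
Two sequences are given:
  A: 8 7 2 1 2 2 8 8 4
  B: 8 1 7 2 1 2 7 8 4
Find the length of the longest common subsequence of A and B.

A longest common subsequence is 8, 7, 2, 1, 2, 8, 4 (length 7); the LCS DP confirms no longer common subsequence exists.

7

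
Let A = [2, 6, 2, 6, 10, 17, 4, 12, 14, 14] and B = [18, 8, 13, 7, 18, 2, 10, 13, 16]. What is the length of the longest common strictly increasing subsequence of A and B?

2

For each value that appears in both, track the longest common increasing run ending there.
The best achievable length is 2; one witness is 2, 10 (A-positions 1,5, B-positions 6,7).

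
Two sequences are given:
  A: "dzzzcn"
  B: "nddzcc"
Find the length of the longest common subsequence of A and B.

3

Backtracking the LCS table gives one alignment: d (A1,B3) → z (A2,B4) → c (A5,B6).
So the longest common subsequence has length 3.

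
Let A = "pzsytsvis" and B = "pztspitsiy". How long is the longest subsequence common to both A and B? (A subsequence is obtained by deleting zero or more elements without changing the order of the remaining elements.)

6

A longest common subsequence is pzstsi (length 6); the LCS DP confirms no longer common subsequence exists.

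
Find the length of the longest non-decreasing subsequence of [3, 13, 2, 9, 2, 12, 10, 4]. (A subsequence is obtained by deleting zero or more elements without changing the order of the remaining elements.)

Let dp[i] be the longest non-decreasing subsequence ending at position i. Then dp = [1, 2, 1, 2, 2, 3, 3, 3].
The maximum is 3; one witness is 3, 9, 12 at positions 1,4,6.

3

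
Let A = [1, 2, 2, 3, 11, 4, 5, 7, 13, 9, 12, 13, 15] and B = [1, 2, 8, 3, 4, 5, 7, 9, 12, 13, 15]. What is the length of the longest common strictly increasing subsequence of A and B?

10

For each value that appears in both, track the longest common increasing run ending there.
The best achievable length is 10; one witness is 1, 2, 3, 4, 5, 7, 9, 12, 13, 15 (A-positions 1,2,4,6,7,8,10,11,12,13, B-positions 1,2,4,5,6,7,8,9,10,11).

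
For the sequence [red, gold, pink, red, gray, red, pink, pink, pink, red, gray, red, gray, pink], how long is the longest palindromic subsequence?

11

Using dp[i][j] = 2 + dp[i+1][j−1] if the ends match, else max(dp[i+1][j], dp[i][j−1]):
dp[1][14] = 11. A witness is pink red gray red pink pink pink red gray red pink at positions 3,4,5,6,7,8,9,10,11,12,14.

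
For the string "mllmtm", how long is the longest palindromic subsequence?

4

One longest palindromic subsequence is mllm (positions 1,2,3,6); it reads the same forward and backward, and the interval DP gives dp[1][6] = 4.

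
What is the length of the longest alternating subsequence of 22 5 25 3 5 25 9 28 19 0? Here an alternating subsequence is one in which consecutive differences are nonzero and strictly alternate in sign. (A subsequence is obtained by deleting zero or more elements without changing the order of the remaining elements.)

8

A longest alternating subsequence is 22, 5, 25, 3, 25, 9, 28, 19 (positions 1,2,3,4,6,7,8,9); its 7 consecutive differences strictly alternate in sign, and length 8 is optimal.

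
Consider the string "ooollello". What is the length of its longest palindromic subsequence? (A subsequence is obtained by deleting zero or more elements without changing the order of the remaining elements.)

One longest palindromic subsequence is ollello (positions 1,4,5,6,7,8,9); it reads the same forward and backward, and the interval DP gives dp[1][9] = 7.

7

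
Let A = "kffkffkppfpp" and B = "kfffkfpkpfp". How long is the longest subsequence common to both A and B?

9

A longest common subsequence is kffkfkpfp (length 9); the LCS DP confirms no longer common subsequence exists.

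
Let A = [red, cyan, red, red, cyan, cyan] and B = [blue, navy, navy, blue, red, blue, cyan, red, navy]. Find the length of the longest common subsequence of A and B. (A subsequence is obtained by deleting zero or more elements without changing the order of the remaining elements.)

3

A longest common subsequence is red, cyan, red (length 3); the LCS DP confirms no longer common subsequence exists.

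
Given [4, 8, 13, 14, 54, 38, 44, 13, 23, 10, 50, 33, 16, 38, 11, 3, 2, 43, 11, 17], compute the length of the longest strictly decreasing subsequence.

One longest decreasing subsequence is 54, 38, 23, 16, 11, 3, 2 (positions 5,6,9,13,15,16,17), of length 7; no longer one exists.

7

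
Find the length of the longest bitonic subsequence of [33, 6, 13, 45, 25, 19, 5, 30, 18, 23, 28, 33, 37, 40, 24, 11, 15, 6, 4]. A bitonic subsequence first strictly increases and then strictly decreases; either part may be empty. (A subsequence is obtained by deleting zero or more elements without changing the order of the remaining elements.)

Let inc[i] be the LIS ending at i and dec[i] the longest strictly decreasing subsequence starting at i. inc = [1, 1, 2, 3, 3, 3, 1, 4, 3, 4, 5, 6, 7, 8, 5, 2, 3, 2, 1], dec = [7, 3, 4, 7, 6, 5, 2, 6, 4, 4, 5, 5, 5, 5, 4, 3, 3, 2, 1].
max_i inc[i]+dec[i]−1 = 12, with one witness 6, 13, 19, 23, 28, 33, 37, 40, 24, 15, 6, 4.

12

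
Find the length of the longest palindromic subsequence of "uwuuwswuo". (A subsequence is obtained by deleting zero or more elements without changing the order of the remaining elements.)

6

Using dp[i][j] = 2 + dp[i+1][j−1] if the ends match, else max(dp[i+1][j], dp[i][j−1]):
dp[1][9] = 6. A witness is uwuuwu at positions 1,2,3,4,7,8.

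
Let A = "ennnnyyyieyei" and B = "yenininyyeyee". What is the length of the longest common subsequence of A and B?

A longest common subsequence is ennnyyyee (length 9); the LCS DP confirms no longer common subsequence exists.

9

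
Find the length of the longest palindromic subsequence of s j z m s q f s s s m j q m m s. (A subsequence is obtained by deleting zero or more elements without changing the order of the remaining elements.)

Using dp[i][j] = 2 + dp[i+1][j−1] if the ends match, else max(dp[i+1][j], dp[i][j−1]):
dp[1][16] = 10. A witness is sjmssssmjs at positions 1,2,4,5,8,9,10,11,12,16.

10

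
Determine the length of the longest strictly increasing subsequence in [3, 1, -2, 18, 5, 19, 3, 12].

Scanning left to right, the best length ending at each element is: 3→1, 1→1, -2→1, 18→2, 5→2, 19→3, 3→2, 12→3.
So the longest increasing subsequence has length 3, e.g. 3, 18, 19.

3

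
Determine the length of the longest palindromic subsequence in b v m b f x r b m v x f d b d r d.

One longest palindromic subsequence is bvmbrbmvb (positions 1,2,3,4,7,8,9,10,14); it reads the same forward and backward, and the interval DP gives dp[1][17] = 9.

9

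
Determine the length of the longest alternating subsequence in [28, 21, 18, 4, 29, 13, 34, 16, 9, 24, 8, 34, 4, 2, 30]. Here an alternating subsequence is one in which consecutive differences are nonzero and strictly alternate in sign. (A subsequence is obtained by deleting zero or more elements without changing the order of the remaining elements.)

11

Track the best alternating length ending on an up-step vs a down-step at each position: up/down = 1/1, 1/2, 1/2, 1/2, 3/1, 3/4, 5/1, 5/6, 3/6, 7/6, 3/8, 9/1, 1/10, 1/10, 11/10.
The maximum over both is 11; one such subsequence is 28, 21, 29, 13, 34, 16, 24, 8, 34, 4, 30.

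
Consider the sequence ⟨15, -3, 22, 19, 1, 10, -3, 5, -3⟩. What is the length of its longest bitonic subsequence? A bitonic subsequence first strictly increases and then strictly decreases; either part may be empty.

6

One longest bitonic subsequence is 15, 22, 19, 10, 5, -3 (positions 1,3,4,6,8,9): it rises to 22 then falls. Length 6 is optimal.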